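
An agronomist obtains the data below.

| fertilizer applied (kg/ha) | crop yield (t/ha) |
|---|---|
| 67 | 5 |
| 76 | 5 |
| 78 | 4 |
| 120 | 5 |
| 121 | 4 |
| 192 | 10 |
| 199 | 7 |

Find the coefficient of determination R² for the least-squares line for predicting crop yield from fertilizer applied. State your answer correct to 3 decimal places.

n = 7, Σx = 853, Σy = 40, Σxy = 5424, Σx² = 121855, Σy² = 256
Sxx = Σx² − (Σx)²/n = 121855 − 103944.142857 = 17910.857143
Sxy = Σxy − (Σx)(Σy)/n = 5424 − 4874.285714 = 549.714286
Syy = Σy² − (Σy)²/n = 256 − 228.571429 = 27.428571
R² = Sxy²/(Sxx·Syy) = (549.714286)²/(17910.857143·27.428571) = 0.615112

0.615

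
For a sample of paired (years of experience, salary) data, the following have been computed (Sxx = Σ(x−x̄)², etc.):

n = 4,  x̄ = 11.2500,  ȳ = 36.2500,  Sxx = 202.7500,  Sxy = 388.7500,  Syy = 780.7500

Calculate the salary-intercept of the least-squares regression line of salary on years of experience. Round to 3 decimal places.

b = Sxy/Sxx = 388.75/202.75 = 1.917386
a = ȳ − b·x̄ = 36.25 − 1.917386·11.25 = 14.679408

14.679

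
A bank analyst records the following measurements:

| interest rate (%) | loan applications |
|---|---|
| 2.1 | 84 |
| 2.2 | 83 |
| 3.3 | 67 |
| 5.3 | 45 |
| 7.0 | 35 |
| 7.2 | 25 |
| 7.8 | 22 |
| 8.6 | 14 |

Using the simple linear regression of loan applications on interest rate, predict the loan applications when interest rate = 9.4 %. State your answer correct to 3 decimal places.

n = 8, Σx = 43.5, Σy = 375, Σxy = 1535.6, Σx² = 283.87
Sxx = Σx² − (Σx)²/n = 283.87 − 236.53125 = 47.33875
Sxy = Σxy − (Σx)(Σy)/n = 1535.6 − 2039.0625 = -503.4625
b = Sxy/Sxx = -503.4625/47.33875 = -10.635315
a = ȳ − b·x̄ = 46.875 − (-10.635315)·5.4375 = 104.704523
ŷ(9.4) = a + b·9.4 = 104.704523 + (-10.635315)·9.4 = 4.732566

4.733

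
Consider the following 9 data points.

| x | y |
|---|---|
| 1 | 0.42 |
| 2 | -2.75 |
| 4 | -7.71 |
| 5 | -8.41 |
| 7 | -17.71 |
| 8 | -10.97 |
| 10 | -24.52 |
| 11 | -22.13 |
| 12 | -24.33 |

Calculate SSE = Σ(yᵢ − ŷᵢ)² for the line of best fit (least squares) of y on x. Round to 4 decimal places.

59.4384

n = 9, Σx = 60, Σy = -118.11, Σxy = -1070.29, Σx² = 524, Σy² = 2254.8123
Sxx = Σx² − (Σx)²/n = 524 − 400 = 124
Sxy = Σxy − (Σx)(Σy)/n = -1070.29 − (-787.4) = -282.89
Syy = Σy² − (Σy)²/n = 2254.8123 − 1549.9969 = 704.8154
b = Sxy/Sxx = -282.89/124 = -2.281371
SSE = Syy − b·Sxy = 704.8154 − (-2.281371)·(-282.89) = 59.438367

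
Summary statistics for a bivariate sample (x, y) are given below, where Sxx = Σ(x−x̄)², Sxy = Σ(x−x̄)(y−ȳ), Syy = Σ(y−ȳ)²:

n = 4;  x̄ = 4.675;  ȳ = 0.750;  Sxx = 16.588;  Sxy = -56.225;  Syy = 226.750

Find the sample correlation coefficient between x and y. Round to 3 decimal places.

r = Sxy/√(Sxx·Syy) = -56.225/√(3761.329) = -56.225/61.329675 = -0.916767

-0.917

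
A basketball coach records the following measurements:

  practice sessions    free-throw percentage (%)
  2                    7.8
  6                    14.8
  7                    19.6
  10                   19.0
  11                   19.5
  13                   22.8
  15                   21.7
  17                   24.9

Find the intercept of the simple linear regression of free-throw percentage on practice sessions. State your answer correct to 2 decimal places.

8.72

n = 8, Σx = 81, Σy = 150.1, Σxy = 1691.3, Σx² = 993
Sxx = Σx² − (Σx)²/n = 993 − 820.125 = 172.875
Sxy = Σxy − (Σx)(Σy)/n = 1691.3 − 1519.7625 = 171.5375
b = Sxy/Sxx = 171.5375/172.875 = 0.992263
a = ȳ − b·x̄ = 18.7625 − 0.992263·10.125 = 8.715835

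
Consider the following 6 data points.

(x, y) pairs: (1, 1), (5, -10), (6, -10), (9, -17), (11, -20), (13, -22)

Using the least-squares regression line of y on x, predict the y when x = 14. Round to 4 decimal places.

n = 6, Σx = 45, Σy = -78, Σxy = -768, Σx² = 433
Sxx = Σx² − (Σx)²/n = 433 − 337.5 = 95.5
Sxy = Σxy − (Σx)(Σy)/n = -768 − (-585) = -183
b = Sxy/Sxx = -183/95.5 = -1.916230
a = ȳ − b·x̄ = -13 − (-1.916230)·7.5 = 1.371728
ŷ(14) = a + b·14 = 1.371728 + (-1.916230)·14 = -25.455497

-25.4555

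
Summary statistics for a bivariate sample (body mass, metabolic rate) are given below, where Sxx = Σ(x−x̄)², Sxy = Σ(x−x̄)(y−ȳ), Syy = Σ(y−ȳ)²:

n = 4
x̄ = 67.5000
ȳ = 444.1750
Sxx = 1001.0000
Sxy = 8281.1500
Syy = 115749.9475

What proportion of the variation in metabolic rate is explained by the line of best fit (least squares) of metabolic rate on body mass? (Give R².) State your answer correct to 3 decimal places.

R² = Sxy²/(Sxx·Syy) = (8281.15)²/(1001·115749.9475) = 0.591870

0.592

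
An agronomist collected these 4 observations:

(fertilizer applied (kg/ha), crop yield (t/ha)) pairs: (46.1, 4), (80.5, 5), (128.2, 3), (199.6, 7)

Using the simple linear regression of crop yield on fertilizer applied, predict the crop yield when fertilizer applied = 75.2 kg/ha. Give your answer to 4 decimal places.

4.1410

n = 4, Σx = 454.4, Σy = 19, Σxy = 2368.7, Σx² = 64880.86
Sxx = Σx² − (Σx)²/n = 64880.86 − 51619.84 = 13261.02
Sxy = Σxy − (Σx)(Σy)/n = 2368.7 − 2158.4 = 210.3
b = Sxy/Sxx = 210.3/13261.02 = 0.015859
a = ȳ − b·x̄ = 4.75 − 0.015859·113.6 = 2.948473
ŷ(75.2) = a + b·75.2 = 2.948473 + 0.015859·75.2 = 4.141033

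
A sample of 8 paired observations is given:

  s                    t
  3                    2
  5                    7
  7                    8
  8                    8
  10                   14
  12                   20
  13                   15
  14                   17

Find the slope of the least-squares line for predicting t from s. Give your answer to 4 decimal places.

1.4352

n = 8, Σx = 72, Σy = 91, Σxy = 974, Σx² = 756
Sxx = Σx² − (Σx)²/n = 756 − 648 = 108
Sxy = Σxy − (Σx)(Σy)/n = 974 − 819 = 155
b = Sxy/Sxx = 155/108 = 1.435185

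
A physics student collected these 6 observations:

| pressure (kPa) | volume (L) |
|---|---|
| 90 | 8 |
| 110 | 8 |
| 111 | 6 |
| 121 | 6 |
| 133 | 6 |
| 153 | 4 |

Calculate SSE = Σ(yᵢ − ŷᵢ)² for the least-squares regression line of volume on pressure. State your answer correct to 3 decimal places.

2.304

n = 6, Σx = 718, Σy = 38, Σxy = 4402, Σx² = 88260, Σy² = 252
Sxx = Σx² − (Σx)²/n = 88260 − 85920.666667 = 2339.333333
Sxy = Σxy − (Σx)(Σy)/n = 4402 − 4547.333333 = -145.333333
Syy = Σy² − (Σy)²/n = 252 − 240.666667 = 11.333333
b = Sxy/Sxx = -145.333333/2339.333333 = -0.062126
SSE = Syy − b·Sxy = 11.333333 − (-0.062126)·(-145.333333) = 2.304360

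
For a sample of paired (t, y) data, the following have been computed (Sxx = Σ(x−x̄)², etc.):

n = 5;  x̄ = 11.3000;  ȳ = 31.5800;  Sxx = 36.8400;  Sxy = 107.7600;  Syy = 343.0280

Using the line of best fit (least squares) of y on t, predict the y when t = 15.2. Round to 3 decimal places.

42.988

b = Sxy/Sxx = 107.76/36.84 = 2.925081
a = ȳ − b·x̄ = 31.58 − 2.925081·11.3 = -1.473420
ŷ(15.2) = a + b·15.2 = -1.473420 + 2.925081·15.2 = 42.987818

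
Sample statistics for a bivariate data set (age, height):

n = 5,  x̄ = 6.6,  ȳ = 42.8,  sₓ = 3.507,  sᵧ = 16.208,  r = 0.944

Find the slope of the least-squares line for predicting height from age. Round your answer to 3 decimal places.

4.363

b = r · sᵧ/sₓ = 0.944 · 16.208/3.507 = 4.362804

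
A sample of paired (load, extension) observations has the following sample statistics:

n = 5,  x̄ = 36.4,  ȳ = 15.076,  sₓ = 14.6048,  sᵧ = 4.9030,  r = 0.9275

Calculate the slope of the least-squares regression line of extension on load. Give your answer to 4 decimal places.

0.3114

b = r · sᵧ/sₓ = 0.9275 · 4.903/14.6048 = 0.311372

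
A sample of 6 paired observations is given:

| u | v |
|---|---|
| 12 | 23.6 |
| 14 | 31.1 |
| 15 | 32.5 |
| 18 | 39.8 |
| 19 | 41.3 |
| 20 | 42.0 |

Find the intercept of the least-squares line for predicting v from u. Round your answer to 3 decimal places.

n = 6, Σx = 98, Σy = 210.3, Σxy = 3547.2, Σx² = 1650
Sxx = Σx² − (Σx)²/n = 1650 − 1600.666667 = 49.333333
Sxy = Σxy − (Σx)(Σy)/n = 3547.2 − 3434.9 = 112.3
b = Sxy/Sxx = 112.3/49.333333 = 2.276351
a = ȳ − b·x̄ = 35.05 − 2.276351·16.333333 = -2.130405

-2.130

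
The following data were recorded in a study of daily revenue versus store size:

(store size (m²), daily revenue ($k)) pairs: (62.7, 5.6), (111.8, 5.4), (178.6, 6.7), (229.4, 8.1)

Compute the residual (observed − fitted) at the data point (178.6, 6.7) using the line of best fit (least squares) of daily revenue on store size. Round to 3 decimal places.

n = 4, Σx = 582.5, Σy = 25.8, Σxy = 4009.6, Σx² = 100952.85
Sxx = Σx² − (Σx)²/n = 100952.85 − 84826.5625 = 16126.2875
Sxy = Σxy − (Σx)(Σy)/n = 4009.6 − 3757.125 = 252.475
b = Sxy/Sxx = 252.475/16126.2875 = 0.015656
a = ȳ − b·x̄ = 6.45 − 0.015656·145.625 = 4.170078
ŷ(178.6) = 4.170078 + 0.015656·178.6 = 6.966260
residual = y − ŷ = 6.7 − 6.966260 = -0.266260

-0.266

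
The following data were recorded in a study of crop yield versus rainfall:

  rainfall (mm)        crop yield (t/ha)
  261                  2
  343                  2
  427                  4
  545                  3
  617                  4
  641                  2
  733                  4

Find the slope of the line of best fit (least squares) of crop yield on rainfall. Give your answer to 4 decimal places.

0.0030

n = 7, Σx = 3567, Σy = 21, Σxy = 11233, Σx² = 1993983
Sxx = Σx² − (Σx)²/n = 1993983 − 1817641.285714 = 176341.714286
Sxy = Σxy − (Σx)(Σy)/n = 11233 − 10701 = 532
b = Sxy/Sxx = 532/176341.714286 = 0.003017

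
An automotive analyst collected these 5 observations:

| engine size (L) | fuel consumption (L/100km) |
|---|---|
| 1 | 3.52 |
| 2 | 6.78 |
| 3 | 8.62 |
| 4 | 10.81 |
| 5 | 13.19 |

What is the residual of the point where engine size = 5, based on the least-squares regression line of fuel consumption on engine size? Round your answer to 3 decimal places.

n = 5, Σx = 15, Σy = 42.92, Σxy = 152.13, Σx² = 55
Sxx = Σx² − (Σx)²/n = 55 − 45 = 10
Sxy = Σxy − (Σx)(Σy)/n = 152.13 − 128.76 = 23.37
b = Sxy/Sxx = 23.37/10 = 2.337
a = ȳ − b·x̄ = 8.584 − 2.337·3 = 1.573
ŷ(5) = 1.573 + 2.337·5 = 13.258
residual = y − ŷ = 13.19 − 13.258 = -0.068

-0.068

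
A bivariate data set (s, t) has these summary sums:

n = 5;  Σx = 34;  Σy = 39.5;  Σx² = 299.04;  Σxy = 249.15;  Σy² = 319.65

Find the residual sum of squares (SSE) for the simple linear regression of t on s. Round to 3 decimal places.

2.024

Sxx = Σx² − (Σx)²/n = 299.04 − 231.2 = 67.84
Sxy = Σxy − (Σx)(Σy)/n = 249.15 − 268.6 = -19.45
Syy = Σy² − (Σy)²/n = 319.65 − 312.05 = 7.6
b = Sxy/Sxx = -19.45/67.84 = -0.286704
SSE = Syy − b·Sxy = 7.6 − (-0.286704)·(-19.45) = 2.023607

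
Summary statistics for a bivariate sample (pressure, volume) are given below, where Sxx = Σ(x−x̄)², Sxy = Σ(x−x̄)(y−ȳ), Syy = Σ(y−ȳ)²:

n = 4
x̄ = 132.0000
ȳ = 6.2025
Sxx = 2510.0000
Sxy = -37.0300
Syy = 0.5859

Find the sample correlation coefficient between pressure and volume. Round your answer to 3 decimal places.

r = Sxy/√(Sxx·Syy) = -37.03/√(1470.609) = -37.03/38.348520 = -0.965617

-0.966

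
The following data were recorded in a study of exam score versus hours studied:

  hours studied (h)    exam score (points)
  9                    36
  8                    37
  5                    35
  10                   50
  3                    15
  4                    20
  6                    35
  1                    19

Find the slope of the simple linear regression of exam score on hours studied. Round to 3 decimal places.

n = 8, Σx = 46, Σy = 247, Σxy = 1649, Σx² = 332
Sxx = Σx² − (Σx)²/n = 332 − 264.5 = 67.5
Sxy = Σxy − (Σx)(Σy)/n = 1649 − 1420.25 = 228.75
b = Sxy/Sxx = 228.75/67.5 = 3.388889

3.389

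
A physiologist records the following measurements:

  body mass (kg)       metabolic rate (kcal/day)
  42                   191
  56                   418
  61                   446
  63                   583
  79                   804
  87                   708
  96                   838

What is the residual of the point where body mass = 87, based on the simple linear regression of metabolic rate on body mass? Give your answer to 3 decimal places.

-70.794

n = 7, Σx = 484, Σy = 3988, Σxy = 300925, Σx² = 35616
Sxx = Σx² − (Σx)²/n = 35616 − 33465.142857 = 2150.857143
Sxy = Σxy − (Σx)(Σy)/n = 300925 − 275741.714286 = 25183.285714
b = Sxy/Sxx = 25183.285714/2150.857143 = 11.708488
a = ȳ − b·x̄ = 569.714286 − 11.708488·69.142857 = -239.844049
ŷ(87) = -239.844049 + 11.708488·87 = 778.794434
residual = y − ŷ = 708 − 778.794434 = -70.794434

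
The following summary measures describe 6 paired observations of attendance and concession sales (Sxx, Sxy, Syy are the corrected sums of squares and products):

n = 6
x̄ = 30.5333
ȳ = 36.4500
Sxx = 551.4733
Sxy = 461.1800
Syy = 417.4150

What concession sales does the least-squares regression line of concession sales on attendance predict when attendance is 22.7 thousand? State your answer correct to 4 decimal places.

29.8993

b = Sxy/Sxx = 461.18/551.4733 = 0.836269
a = ȳ − b·x̄ = 36.45 − 0.836269·30.5333 = 10.915949
ŷ(22.7) = a + b·22.7 = 10.915949 + 0.836269·22.7 = 29.899254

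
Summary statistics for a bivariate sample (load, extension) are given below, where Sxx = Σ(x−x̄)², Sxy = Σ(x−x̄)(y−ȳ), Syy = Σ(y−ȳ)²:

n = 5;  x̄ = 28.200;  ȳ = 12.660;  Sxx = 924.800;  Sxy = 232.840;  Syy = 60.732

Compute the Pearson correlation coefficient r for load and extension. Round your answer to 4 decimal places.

0.9825

r = Sxy/√(Sxx·Syy) = 232.84/√(56164.9536) = 232.84/236.991463 = 0.982483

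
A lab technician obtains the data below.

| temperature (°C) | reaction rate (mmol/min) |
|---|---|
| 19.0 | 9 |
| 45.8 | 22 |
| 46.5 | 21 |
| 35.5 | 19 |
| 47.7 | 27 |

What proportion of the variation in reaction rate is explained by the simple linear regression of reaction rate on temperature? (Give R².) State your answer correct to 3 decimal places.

0.901

n = 5, Σx = 194.5, Σy = 98, Σxy = 4117.5, Σx² = 8156.43, Σy² = 2096
Sxx = Σx² − (Σx)²/n = 8156.43 − 7566.05 = 590.38
Sxy = Σxy − (Σx)(Σy)/n = 4117.5 − 3812.2 = 305.3
Syy = Σy² − (Σy)²/n = 2096 − 1920.8 = 175.2
R² = Sxy²/(Sxx·Syy) = (305.3)²/(590.38·175.2) = 0.901131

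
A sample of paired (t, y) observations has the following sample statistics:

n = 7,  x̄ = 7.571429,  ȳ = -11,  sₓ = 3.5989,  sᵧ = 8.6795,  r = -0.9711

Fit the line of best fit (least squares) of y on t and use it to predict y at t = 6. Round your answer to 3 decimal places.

-7.320

b = r · sᵧ/sₓ = -0.9711 · 8.6795/3.5989 = -2.342011
a = ȳ − b·x̄ = -11 − (-2.342011)·7.571429 = 6.732368
ŷ(6) = a + b·6 = 6.732368 + (-2.342011)·6 = -7.319696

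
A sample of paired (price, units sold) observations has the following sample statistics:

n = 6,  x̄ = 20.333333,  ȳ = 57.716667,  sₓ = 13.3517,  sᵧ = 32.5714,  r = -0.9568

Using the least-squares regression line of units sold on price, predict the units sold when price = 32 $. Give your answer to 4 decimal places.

30.4854

b = r · sᵧ/sₓ = -0.9568 · 32.5714/13.3517 = -2.334108
a = ȳ − b·x̄ = 57.716667 − (-2.334108)·20.333333 = 105.176871
ŷ(32) = a + b·32 = 105.176871 + (-2.334108)·32 = 30.485401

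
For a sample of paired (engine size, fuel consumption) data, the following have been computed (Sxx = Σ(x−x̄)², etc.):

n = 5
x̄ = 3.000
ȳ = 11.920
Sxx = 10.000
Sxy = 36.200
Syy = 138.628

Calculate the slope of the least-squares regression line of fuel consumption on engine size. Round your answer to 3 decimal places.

3.620

b = Sxy/Sxx = 36.2/10 = 3.62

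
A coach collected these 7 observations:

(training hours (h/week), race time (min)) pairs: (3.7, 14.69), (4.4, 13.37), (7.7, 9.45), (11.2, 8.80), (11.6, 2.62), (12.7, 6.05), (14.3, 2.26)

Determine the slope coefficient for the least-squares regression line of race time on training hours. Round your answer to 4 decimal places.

n = 7, Σx = 65.6, Σy = 57.24, Σxy = 424.051, Σx² = 718.12
Sxx = Σx² − (Σx)²/n = 718.12 − 614.765714 = 103.354286
Sxy = Σxy − (Σx)(Σy)/n = 424.051 − 536.420571 = -112.369571
b = Sxy/Sxx = -112.369571/103.354286 = -1.087227

-1.0872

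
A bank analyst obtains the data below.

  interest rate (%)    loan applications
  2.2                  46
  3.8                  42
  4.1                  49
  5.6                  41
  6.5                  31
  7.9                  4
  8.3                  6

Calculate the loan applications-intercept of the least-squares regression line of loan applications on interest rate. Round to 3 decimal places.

72.349

n = 7, Σx = 38.4, Σy = 219, Σxy = 974.2, Σx² = 241
Sxx = Σx² − (Σx)²/n = 241 − 210.651429 = 30.348571
Sxy = Σxy − (Σx)(Σy)/n = 974.2 − 1201.371429 = -227.171429
b = Sxy/Sxx = -227.171429/30.348571 = -7.485408
a = ȳ − b·x̄ = 31.285714 − (-7.485408)·5.485714 = 72.348522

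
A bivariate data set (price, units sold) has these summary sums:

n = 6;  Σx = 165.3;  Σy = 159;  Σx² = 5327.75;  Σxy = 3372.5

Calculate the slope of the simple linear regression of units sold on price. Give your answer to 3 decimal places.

-1.303

Sxx = Σx² − (Σx)²/n = 5327.75 − 4554.015 = 773.735
Sxy = Σxy − (Σx)(Σy)/n = 3372.5 − 4380.45 = -1007.95
b = Sxy/Sxx = -1007.95/773.735 = -1.302707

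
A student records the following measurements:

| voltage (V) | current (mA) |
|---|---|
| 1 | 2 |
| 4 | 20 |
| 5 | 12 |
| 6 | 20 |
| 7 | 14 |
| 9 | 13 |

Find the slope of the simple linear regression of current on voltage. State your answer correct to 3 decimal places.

1.205

n = 6, Σx = 32, Σy = 81, Σxy = 477, Σx² = 208
Sxx = Σx² − (Σx)²/n = 208 − 170.666667 = 37.333333
Sxy = Σxy − (Σx)(Σy)/n = 477 − 432 = 45
b = Sxy/Sxx = 45/37.333333 = 1.205357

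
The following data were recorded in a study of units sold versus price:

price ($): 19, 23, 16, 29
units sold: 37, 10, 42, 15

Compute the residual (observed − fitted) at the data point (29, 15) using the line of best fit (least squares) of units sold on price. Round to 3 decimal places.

5.987

n = 4, Σx = 87, Σy = 104, Σxy = 2040, Σx² = 1987
Sxx = Σx² − (Σx)²/n = 1987 − 1892.25 = 94.75
Sxy = Σxy − (Σx)(Σy)/n = 2040 − 2262 = -222
b = Sxy/Sxx = -222/94.75 = -2.343008
a = ȳ − b·x̄ = 26 − (-2.343008)·21.75 = 76.960422
ŷ(29) = 76.960422 + (-2.343008)·29 = 9.013193
residual = y − ŷ = 15 − 9.013193 = 5.986807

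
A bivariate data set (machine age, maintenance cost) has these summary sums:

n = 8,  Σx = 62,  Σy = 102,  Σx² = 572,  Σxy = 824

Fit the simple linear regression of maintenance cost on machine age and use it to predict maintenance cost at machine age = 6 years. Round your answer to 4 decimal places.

12.1093

Sxx = Σx² − (Σx)²/n = 572 − 480.5 = 91.5
Sxy = Σxy − (Σx)(Σy)/n = 824 − 790.5 = 33.5
b = Sxy/Sxx = 33.5/91.5 = 0.366120
a = ȳ − b·x̄ = 12.75 − 0.366120·7.75 = 9.912568
ŷ(6) = a + b·6 = 9.912568 + 0.366120·6 = 12.109290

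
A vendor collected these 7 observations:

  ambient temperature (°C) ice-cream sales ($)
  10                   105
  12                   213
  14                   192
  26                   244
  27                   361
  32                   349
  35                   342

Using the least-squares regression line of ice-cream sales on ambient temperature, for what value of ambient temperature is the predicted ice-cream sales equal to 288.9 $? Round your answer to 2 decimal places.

25.90

n = 7, Σx = 156, Σy = 1806, Σxy = 45523, Σx² = 4094
Sxx = Σx² − (Σx)²/n = 4094 − 3476.571429 = 617.428571
Sxy = Σxy − (Σx)(Σy)/n = 45523 − 40248 = 5275
b = Sxy/Sxx = 5275/617.428571 = 8.543498
a = ȳ − b·x̄ = 258 − 8.543498·22.285714 = 67.602036
Set a + b·x = 288.9: x = (288.9 − 67.602036) / 8.543498 = 25.902500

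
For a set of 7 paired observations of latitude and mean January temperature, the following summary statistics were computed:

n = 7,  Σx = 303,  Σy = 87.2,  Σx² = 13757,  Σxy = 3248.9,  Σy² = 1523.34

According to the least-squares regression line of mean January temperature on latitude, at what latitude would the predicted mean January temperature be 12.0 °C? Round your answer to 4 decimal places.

43.8436

Sxx = Σx² − (Σx)²/n = 13757 − 13115.571429 = 641.428571
Sxy = Σxy − (Σx)(Σy)/n = 3248.9 − 3774.514286 = -525.614286
b = Sxy/Sxx = -525.614286/641.428571 = -0.819443
a = ȳ − b·x̄ = 12.457143 − (-0.819443)·43.285714 = 47.927327
Set a + b·x = 12.0: x = (12.0 − 47.927327) / (-0.819443) = 43.843584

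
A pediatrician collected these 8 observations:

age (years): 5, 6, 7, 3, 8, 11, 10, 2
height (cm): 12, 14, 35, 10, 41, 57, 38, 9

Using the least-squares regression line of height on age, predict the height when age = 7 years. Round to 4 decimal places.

n = 8, Σx = 52, Σy = 216, Σxy = 1772, Σx² = 408
Sxx = Σx² − (Σx)²/n = 408 − 338 = 70
Sxy = Σxy − (Σx)(Σy)/n = 1772 − 1404 = 368
b = Sxy/Sxx = 368/70 = 5.257143
a = ȳ − b·x̄ = 27 − 5.257143·6.5 = -7.171429
ŷ(7) = a + b·7 = -7.171429 + 5.257143·7 = 29.628571

29.6286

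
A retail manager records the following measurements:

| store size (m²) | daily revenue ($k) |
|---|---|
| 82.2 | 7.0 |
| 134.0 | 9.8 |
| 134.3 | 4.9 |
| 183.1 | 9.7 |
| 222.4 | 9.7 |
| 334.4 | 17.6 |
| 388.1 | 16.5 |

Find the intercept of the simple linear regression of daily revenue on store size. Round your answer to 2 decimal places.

2.71

n = 7, Σx = 1478.5, Σy = 75.2, Σxy = 18769.11, Σx² = 388181.67
Sxx = Σx² − (Σx)²/n = 388181.67 − 312280.321429 = 75901.348571
Sxy = Σxy − (Σx)(Σy)/n = 18769.11 − 15883.314286 = 2885.795714
b = Sxy/Sxx = 2885.795714/75901.348571 = 0.038020
a = ȳ − b·x̄ = 10.742857 − 0.038020·211.214286 = 2.712416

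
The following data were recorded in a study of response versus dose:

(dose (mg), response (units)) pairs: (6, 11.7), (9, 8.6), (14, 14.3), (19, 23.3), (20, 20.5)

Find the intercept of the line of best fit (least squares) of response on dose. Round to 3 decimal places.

n = 5, Σx = 68, Σy = 78.4, Σxy = 1200.5, Σx² = 1074
Sxx = Σx² − (Σx)²/n = 1074 − 924.8 = 149.2
Sxy = Σxy − (Σx)(Σy)/n = 1200.5 − 1066.24 = 134.26
b = Sxy/Sxx = 134.26/149.2 = 0.899866
a = ȳ − b·x̄ = 15.68 − 0.899866·13.6 = 3.441823

3.442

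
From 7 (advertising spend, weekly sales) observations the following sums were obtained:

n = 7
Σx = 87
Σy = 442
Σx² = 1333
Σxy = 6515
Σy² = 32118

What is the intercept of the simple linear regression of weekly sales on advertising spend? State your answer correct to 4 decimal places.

12.7020

Sxx = Σx² − (Σx)²/n = 1333 − 1081.285714 = 251.714286
Sxy = Σxy − (Σx)(Σy)/n = 6515 − 5493.428571 = 1021.571429
b = Sxy/Sxx = 1021.571429/251.714286 = 4.058456
a = ȳ − b·x̄ = 63.142857 − 4.058456·12.428571 = 12.702043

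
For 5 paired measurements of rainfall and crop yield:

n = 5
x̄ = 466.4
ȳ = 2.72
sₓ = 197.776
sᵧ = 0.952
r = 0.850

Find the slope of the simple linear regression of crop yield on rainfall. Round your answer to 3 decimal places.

0.004

b = r · sᵧ/sₓ = 0.85 · 0.952/197.776 = 0.004091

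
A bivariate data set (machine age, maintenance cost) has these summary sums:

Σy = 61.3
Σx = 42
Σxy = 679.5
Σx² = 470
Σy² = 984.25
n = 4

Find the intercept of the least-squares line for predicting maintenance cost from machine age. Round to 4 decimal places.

Sxx = Σx² − (Σx)²/n = 470 − 441 = 29
Sxy = Σxy − (Σx)(Σy)/n = 679.5 − 643.65 = 35.85
b = Sxy/Sxx = 35.85/29 = 1.236207
a = ȳ − b·x̄ = 15.325 − 1.236207·10.5 = 2.344828

2.3448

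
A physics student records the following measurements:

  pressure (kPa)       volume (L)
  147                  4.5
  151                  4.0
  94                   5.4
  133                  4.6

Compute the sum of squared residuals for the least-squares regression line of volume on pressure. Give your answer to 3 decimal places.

n = 4, Σx = 525, Σy = 18.5, Σxy = 2384.9, Σx² = 70935, Σy² = 86.57
Sxx = Σx² − (Σx)²/n = 70935 − 68906.25 = 2028.75
Sxy = Σxy − (Σx)(Σy)/n = 2384.9 − 2428.125 = -43.225
Syy = Σy² − (Σy)²/n = 86.57 − 85.5625 = 1.0075
b = Sxy/Sxx = -43.225/2028.75 = -0.021306
SSE = Syy − b·Sxy = 1.0075 − (-0.021306)·(-43.225) = 0.086539

0.087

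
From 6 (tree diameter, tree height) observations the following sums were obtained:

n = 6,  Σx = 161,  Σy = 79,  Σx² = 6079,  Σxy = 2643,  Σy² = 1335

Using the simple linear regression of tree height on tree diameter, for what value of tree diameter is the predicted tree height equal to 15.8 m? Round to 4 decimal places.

Sxx = Σx² − (Σx)²/n = 6079 − 4320.166667 = 1758.833333
Sxy = Σxy − (Σx)(Σy)/n = 2643 − 2119.833333 = 523.166667
b = Sxy/Sxx = 523.166667/1758.833333 = 0.297451
a = ȳ − b·x̄ = 13.166667 − 0.297451·26.833333 = 5.185066
Set a + b·x = 15.8: x = (15.8 − 5.185066) / 0.297451 = 35.686333

35.6863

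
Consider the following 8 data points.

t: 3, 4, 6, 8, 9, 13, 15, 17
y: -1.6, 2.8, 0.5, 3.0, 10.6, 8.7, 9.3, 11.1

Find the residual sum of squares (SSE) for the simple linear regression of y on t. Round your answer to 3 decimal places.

43.637

n = 8, Σx = 75, Σy = 44.4, Σxy = 570.1, Σx² = 889, Σy² = 417.4
Sxx = Σx² − (Σx)²/n = 889 − 703.125 = 185.875
Sxy = Σxy − (Σx)(Σy)/n = 570.1 − 416.25 = 153.85
Syy = Σy² − (Σy)²/n = 417.4 − 246.42 = 170.98
b = Sxy/Sxx = 153.85/185.875 = 0.827707
SSE = Syy − b·Sxy = 170.98 − 0.827707·153.85 = 43.637310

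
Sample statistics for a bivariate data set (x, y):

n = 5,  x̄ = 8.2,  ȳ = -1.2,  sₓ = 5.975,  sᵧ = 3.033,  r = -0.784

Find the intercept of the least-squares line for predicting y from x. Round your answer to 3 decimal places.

b = r · sᵧ/sₓ = -0.784 · 3.033/5.975 = -0.397970
a = ȳ − b·x̄ = -1.2 − (-0.397970)·8.2 = 2.063356

2.063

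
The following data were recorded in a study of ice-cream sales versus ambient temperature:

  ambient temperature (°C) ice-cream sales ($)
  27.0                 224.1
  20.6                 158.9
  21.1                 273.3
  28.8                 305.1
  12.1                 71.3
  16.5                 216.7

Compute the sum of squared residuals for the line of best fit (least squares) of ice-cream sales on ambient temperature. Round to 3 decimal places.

13575.524

n = 6, Σx = 126.1, Σy = 1249.4, Σxy = 28315.83, Σx² = 2846.67, Σy² = 295291.5
Sxx = Σx² − (Σx)²/n = 2846.67 − 2650.201667 = 196.468333
Sxy = Σxy − (Σx)(Σy)/n = 28315.83 − 26258.223333 = 2057.606667
Syy = Σy² − (Σy)²/n = 295291.5 − 260166.726667 = 35124.773333
b = Sxy/Sxx = 2057.606667/196.468333 = 10.472969
SSE = Syy − b·Sxy = 35124.773333 − 10.472969·2057.606667 = 13575.523524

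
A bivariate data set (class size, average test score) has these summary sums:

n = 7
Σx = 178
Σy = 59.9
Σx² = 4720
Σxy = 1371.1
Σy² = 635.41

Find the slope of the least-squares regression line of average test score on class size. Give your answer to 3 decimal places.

Sxx = Σx² − (Σx)²/n = 4720 − 4526.285714 = 193.714286
Sxy = Σxy − (Σx)(Σy)/n = 1371.1 − 1523.171429 = -152.071429
b = Sxy/Sxx = -152.071429/193.714286 = -0.785029

-0.785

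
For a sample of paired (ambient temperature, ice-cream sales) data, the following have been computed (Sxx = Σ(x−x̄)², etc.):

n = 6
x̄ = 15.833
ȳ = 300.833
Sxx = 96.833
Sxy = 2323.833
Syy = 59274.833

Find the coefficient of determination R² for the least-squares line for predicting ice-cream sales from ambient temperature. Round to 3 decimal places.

0.941

R² = Sxy²/(Sxx·Syy) = (2323.833)²/(96.833·59274.833) = 0.940841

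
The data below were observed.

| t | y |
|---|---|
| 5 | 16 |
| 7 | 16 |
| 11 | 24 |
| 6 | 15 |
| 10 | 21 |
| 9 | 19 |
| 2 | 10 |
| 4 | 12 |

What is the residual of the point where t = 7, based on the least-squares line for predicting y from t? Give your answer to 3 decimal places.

n = 8, Σx = 54, Σy = 133, Σxy = 995, Σx² = 432
Sxx = Σx² − (Σx)²/n = 432 − 364.5 = 67.5
Sxy = Σxy − (Σx)(Σy)/n = 995 − 897.75 = 97.25
b = Sxy/Sxx = 97.25/67.5 = 1.440741
a = ȳ − b·x̄ = 16.625 − 1.440741·6.75 = 6.9
ŷ(7) = 6.9 + 1.440741·7 = 16.985185
residual = y − ŷ = 16 − 16.985185 = -0.985185

-0.985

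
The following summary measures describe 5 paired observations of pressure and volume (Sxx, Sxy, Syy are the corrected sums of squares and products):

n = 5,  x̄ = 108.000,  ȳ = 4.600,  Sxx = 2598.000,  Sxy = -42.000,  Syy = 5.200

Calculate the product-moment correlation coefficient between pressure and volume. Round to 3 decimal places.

-0.361

r = Sxy/√(Sxx·Syy) = -42/√(13509.6) = -42/116.230805 = -0.361350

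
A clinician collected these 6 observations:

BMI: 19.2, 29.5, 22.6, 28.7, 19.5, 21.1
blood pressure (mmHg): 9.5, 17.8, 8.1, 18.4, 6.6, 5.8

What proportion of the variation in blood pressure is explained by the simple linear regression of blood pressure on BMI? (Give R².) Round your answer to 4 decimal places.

0.8527

n = 6, Σx = 140.6, Σy = 66.2, Σxy = 1669.72, Σx² = 3398.8, Σy² = 888.46
Sxx = Σx² − (Σx)²/n = 3398.8 − 3294.726667 = 104.073333
Sxy = Σxy − (Σx)(Σy)/n = 1669.72 − 1551.286667 = 118.433333
Syy = Σy² − (Σy)²/n = 888.46 − 730.406667 = 158.053333
R² = Sxy²/(Sxx·Syy) = (118.433333)²/(104.073333·158.053333) = 0.852717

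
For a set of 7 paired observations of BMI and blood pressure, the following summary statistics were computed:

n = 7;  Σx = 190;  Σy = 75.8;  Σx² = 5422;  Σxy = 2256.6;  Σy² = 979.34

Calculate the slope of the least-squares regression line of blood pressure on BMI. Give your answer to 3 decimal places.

Sxx = Σx² − (Σx)²/n = 5422 − 5157.142857 = 264.857143
Sxy = Σxy − (Σx)(Σy)/n = 2256.6 − 2057.428571 = 199.171429
b = Sxy/Sxx = 199.171429/264.857143 = 0.751996

0.752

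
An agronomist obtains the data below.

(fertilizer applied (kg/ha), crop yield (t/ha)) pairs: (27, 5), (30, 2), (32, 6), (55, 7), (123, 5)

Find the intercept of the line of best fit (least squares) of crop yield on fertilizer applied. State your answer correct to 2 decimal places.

n = 5, Σx = 267, Σy = 25, Σxy = 1387, Σx² = 20807
Sxx = Σx² − (Σx)²/n = 20807 − 14257.8 = 6549.2
Sxy = Σxy − (Σx)(Σy)/n = 1387 − 1335 = 52
b = Sxy/Sxx = 52/6549.2 = 0.007940
a = ȳ − b·x̄ = 5 − 0.007940·53.4 = 4.576009

4.58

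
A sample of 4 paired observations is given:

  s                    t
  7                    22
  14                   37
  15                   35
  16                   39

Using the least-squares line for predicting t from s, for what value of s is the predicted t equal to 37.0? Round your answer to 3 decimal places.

n = 4, Σx = 52, Σy = 133, Σxy = 1821, Σx² = 726
Sxx = Σx² − (Σx)²/n = 726 − 676 = 50
Sxy = Σxy − (Σx)(Σy)/n = 1821 − 1729 = 92
b = Sxy/Sxx = 92/50 = 1.84
a = ȳ − b·x̄ = 33.25 − 1.84·13 = 9.33
Set a + b·x = 37.0: x = (37.0 − 9.33) / 1.84 = 15.038043

15.038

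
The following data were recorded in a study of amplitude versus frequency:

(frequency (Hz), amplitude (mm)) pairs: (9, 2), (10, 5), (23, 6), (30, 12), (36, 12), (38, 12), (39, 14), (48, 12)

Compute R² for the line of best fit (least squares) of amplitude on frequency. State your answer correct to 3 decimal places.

n = 8, Σx = 233, Σy = 75, Σxy = 2576, Σx² = 8175, Σy² = 837
Sxx = Σx² − (Σx)²/n = 8175 − 6786.125 = 1388.875
Sxy = Σxy − (Σx)(Σy)/n = 2576 − 2184.375 = 391.625
Syy = Σy² − (Σy)²/n = 837 − 703.125 = 133.875
R² = Sxy²/(Sxx·Syy) = (391.625)²/(1388.875·133.875) = 0.824856

0.825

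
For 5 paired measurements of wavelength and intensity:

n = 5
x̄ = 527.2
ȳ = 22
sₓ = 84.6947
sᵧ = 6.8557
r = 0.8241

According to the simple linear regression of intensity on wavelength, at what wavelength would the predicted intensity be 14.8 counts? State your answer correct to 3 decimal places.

419.266

b = r · sᵧ/sₓ = 0.8241 · 6.8557/84.6947 = 0.066708
a = ȳ − b·x̄ = 22 − 0.066708·527.2 = -13.168260
Set a + b·x = 14.8: x = (14.8 − (-13.168260)) / 0.066708 = 419.266313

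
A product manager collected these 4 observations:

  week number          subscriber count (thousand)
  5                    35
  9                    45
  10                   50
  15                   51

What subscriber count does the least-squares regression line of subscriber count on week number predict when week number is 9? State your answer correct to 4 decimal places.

44.0640

n = 4, Σx = 39, Σy = 181, Σxy = 1845, Σx² = 431
Sxx = Σx² − (Σx)²/n = 431 − 380.25 = 50.75
Sxy = Σxy − (Σx)(Σy)/n = 1845 − 1764.75 = 80.25
b = Sxy/Sxx = 80.25/50.75 = 1.581281
a = ȳ − b·x̄ = 45.25 − 1.581281·9.75 = 29.832512
ŷ(9) = a + b·9 = 29.832512 + 1.581281·9 = 44.064039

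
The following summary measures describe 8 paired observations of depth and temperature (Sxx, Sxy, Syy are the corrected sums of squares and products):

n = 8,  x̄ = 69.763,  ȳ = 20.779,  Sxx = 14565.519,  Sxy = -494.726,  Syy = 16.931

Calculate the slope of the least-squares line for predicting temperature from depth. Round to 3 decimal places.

-0.034

b = Sxy/Sxx = -494.726/14565.519 = -0.033966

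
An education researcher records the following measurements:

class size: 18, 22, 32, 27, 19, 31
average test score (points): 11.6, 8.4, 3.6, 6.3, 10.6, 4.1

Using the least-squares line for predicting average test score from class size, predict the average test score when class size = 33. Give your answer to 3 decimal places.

2.959

n = 6, Σx = 149, Σy = 44.6, Σxy = 1007.4, Σx² = 3883
Sxx = Σx² − (Σx)²/n = 3883 − 3700.166667 = 182.833333
Sxy = Σxy − (Σx)(Σy)/n = 1007.4 − 1107.566667 = -100.166667
b = Sxy/Sxx = -100.166667/182.833333 = -0.547858
a = ȳ − b·x̄ = 7.433333 − (-0.547858)·24.833333 = 21.038469
ŷ(33) = a + b·33 = 21.038469 + (-0.547858)·33 = 2.959161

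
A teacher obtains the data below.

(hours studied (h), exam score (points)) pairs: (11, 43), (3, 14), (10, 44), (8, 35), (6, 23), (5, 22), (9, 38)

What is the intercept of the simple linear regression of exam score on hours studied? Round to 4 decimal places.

n = 7, Σx = 52, Σy = 219, Σxy = 1825, Σx² = 436
Sxx = Σx² − (Σx)²/n = 436 − 386.285714 = 49.714286
Sxy = Σxy − (Σx)(Σy)/n = 1825 − 1626.857143 = 198.142857
b = Sxy/Sxx = 198.142857/49.714286 = 3.985632
a = ȳ − b·x̄ = 31.285714 − 3.985632·7.428571 = 1.678161

1.6782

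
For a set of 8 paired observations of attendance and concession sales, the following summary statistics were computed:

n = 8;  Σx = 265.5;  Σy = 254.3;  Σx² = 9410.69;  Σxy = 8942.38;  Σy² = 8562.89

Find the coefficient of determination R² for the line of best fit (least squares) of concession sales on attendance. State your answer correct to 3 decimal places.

0.880

Sxx = Σx² − (Σx)²/n = 9410.69 − 8811.28125 = 599.40875
Sxy = Σxy − (Σx)(Σy)/n = 8942.38 − 8439.58125 = 502.79875
Syy = Σy² − (Σy)²/n = 8562.89 − 8083.56125 = 479.32875
R² = Sxy²/(Sxx·Syy) = (502.79875)²/(599.40875·479.32875) = 0.879897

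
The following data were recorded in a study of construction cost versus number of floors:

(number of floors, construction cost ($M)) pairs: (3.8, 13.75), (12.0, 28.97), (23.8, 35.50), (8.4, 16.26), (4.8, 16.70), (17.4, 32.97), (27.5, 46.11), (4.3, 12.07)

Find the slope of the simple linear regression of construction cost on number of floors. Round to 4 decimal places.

n = 8, Σx = 102, Σy = 202.33, Σxy = 3355.138, Σx² = 1895.98
Sxx = Σx² − (Σx)²/n = 1895.98 − 1300.5 = 595.48
Sxy = Σxy − (Σx)(Σy)/n = 3355.138 − 2579.7075 = 775.4305
b = Sxy/Sxx = 775.4305/595.48 = 1.302194

1.3022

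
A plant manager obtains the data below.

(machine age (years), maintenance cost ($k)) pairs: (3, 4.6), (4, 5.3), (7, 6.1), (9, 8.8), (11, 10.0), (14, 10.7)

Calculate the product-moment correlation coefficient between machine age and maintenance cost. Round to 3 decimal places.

n = 6, Σx = 48, Σy = 45.5, Σxy = 416.7, Σx² = 472, Σy² = 378.39
Sxx = Σx² − (Σx)²/n = 472 − 384 = 88
Sxy = Σxy − (Σx)(Σy)/n = 416.7 − 364 = 52.7
Syy = Σy² − (Σy)²/n = 378.39 − 345.041667 = 33.348333
r = Sxy/√(Sxx·Syy) = 52.7/√(2934.653333) = 52.7/54.172441 = 0.972819

0.973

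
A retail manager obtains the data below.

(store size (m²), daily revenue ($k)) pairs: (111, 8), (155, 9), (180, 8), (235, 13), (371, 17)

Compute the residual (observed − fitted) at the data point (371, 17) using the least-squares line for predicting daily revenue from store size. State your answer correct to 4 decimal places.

-0.0338

n = 5, Σx = 1052, Σy = 55, Σxy = 13085, Σx² = 261612
Sxx = Σx² − (Σx)²/n = 261612 − 221340.8 = 40271.2
Sxy = Σxy − (Σx)(Σy)/n = 13085 − 11572 = 1513
b = Sxy/Sxx = 1513/40271.2 = 0.037570
a = ȳ − b·x̄ = 11 − 0.037570·210.4 = 3.095214
ŷ(371) = 3.095214 + 0.037570·371 = 17.033786
residual = y − ŷ = 17 − 17.033786 = -0.033786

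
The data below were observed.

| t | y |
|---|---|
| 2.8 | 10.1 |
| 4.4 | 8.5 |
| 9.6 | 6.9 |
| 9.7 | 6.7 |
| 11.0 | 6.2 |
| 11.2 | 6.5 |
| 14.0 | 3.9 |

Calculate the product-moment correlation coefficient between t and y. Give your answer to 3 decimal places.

-0.969

n = 7, Σx = 62.7, Σy = 48.8, Σxy = 392.51, Σx² = 655.89, Σy² = 362.66
Sxx = Σx² − (Σx)²/n = 655.89 − 561.612857 = 94.277143
Sxy = Σxy − (Σx)(Σy)/n = 392.51 − 437.108571 = -44.598571
Syy = Σy² − (Σy)²/n = 362.66 − 340.205714 = 22.454286
r = Sxy/√(Sxx·Syy) = -44.598571/√(2116.925902) = -44.598571/46.010063 = -0.969322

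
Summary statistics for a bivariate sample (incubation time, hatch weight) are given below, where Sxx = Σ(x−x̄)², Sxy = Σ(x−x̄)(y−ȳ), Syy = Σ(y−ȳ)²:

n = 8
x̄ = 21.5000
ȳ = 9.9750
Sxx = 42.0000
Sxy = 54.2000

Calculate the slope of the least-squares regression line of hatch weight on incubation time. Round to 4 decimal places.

b = Sxy/Sxx = 54.2/42 = 1.290476

1.2905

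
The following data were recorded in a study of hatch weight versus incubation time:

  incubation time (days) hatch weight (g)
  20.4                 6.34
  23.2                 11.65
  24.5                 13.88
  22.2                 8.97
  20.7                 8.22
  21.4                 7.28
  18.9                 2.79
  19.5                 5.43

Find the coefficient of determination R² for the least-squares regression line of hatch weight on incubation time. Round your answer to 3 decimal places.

n = 8, Σx = 170.8, Σy = 64.56, Σxy = 1423.372, Σx² = 3671.4, Σy² = 606.8692
Sxx = Σx² − (Σx)²/n = 3671.4 − 3646.58 = 24.82
Sxy = Σxy − (Σx)(Σy)/n = 1423.372 − 1378.356 = 45.016
Syy = Σy² − (Σy)²/n = 606.8692 − 520.9992 = 85.87
R² = Sxy²/(Sxx·Syy) = (45.016)²/(24.82·85.87) = 0.950803

0.951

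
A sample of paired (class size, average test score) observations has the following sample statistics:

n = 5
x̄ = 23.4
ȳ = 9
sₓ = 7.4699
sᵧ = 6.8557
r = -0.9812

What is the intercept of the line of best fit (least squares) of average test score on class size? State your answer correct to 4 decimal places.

30.0722

b = r · sᵧ/sₓ = -0.9812 · 6.8557/7.4699 = -0.900522
a = ȳ − b·x̄ = 9 − (-0.900522)·23.4 = 30.072226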